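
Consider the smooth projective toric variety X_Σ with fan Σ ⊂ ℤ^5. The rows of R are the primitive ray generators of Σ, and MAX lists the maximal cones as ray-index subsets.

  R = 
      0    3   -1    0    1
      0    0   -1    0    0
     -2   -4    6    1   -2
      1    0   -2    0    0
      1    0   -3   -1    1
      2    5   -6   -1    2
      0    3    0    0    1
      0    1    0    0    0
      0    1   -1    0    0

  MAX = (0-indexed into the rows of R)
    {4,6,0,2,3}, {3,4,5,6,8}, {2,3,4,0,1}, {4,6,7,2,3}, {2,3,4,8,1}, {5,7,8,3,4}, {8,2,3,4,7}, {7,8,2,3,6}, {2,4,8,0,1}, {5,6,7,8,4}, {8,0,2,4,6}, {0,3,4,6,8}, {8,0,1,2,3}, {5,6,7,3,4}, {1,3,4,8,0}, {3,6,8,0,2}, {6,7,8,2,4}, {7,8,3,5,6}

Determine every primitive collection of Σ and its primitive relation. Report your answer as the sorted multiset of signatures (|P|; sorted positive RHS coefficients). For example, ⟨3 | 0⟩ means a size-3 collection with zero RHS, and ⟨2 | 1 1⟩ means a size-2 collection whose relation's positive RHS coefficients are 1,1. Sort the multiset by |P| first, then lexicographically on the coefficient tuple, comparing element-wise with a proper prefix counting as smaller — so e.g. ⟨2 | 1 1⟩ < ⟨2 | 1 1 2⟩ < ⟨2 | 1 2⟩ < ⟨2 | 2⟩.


Minimal non-faces — 9 found among 9 rays, 18 max cones:

  {1,6}:  v_{1} + v_{6} = v_{0}  so sig = ⟨2 | 1⟩
  {1,7}:  v_{1} + v_{7} = v_{8}  so sig = ⟨2 | 1⟩
  {2,5}:  v_{2} + v_{5} = v_{7}  so sig = ⟨2 | 1⟩
  {0,7}:  v_{0} + v_{7} = v_{6} + v_{8}  so sig = ⟨2 | 1 1⟩
  {1,5}:  v_{1} + v_{5} = v_{3} + v_{4} + v_{6} + 2·v_{8}  so sig = ⟨2 | 1 1 1 2⟩
  {0,5}:  v_{0} + v_{5} = v_{3} + v_{4} + 2·v_{6} + 2·v_{8}  so sig = ⟨2 | 1 1 2 2⟩
  {2,3,4,6,8}:  v_{2} + v_{3} + v_{4} + v_{6} + v_{8} = 0  so sig = ⟨5 | 0⟩
  {0,2,3,4,8}:  v_{0} + v_{2} + v_{3} + v_{4} + v_{8} = v_{1}  so sig = ⟨5 | 1⟩
  {3,4,6,7,8}:  v_{3} + v_{4} + v_{6} + v_{7} + v_{8} = v_{5}  so sig = ⟨5 | 1⟩

Signatures (|P|; sorted positive RHS coefficients), sorted:
    |P|=2: 6 collections, coeffs (1), (1), (1), (1,1), (1,1,1,2), (1,1,2,2)
    |P|=5: 3 collections, coeffs (), (1), (1)


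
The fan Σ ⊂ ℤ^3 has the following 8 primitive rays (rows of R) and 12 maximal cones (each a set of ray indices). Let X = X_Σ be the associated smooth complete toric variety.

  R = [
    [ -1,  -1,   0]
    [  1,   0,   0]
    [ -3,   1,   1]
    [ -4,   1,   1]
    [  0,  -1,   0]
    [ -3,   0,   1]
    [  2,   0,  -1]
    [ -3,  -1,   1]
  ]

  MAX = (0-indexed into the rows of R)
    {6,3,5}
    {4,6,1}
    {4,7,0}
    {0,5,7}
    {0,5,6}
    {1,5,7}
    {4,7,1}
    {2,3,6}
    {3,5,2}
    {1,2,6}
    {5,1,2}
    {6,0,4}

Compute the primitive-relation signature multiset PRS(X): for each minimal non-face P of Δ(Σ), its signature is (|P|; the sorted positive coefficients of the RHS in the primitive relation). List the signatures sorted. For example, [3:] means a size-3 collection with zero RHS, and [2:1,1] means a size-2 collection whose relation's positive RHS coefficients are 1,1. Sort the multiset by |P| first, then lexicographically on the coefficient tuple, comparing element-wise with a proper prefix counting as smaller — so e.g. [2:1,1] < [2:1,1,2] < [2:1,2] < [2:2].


12 minimal non-faces of Δ(Σ) (on 8 rays):

  • {0,1}:  v_{0} + v_{1} = v_{4}  ⟹  sig = [2:1]
  • {1,3}:  v_{1} + v_{3} = v_{2}  ⟹  sig = [2:1]
  • {2,4}:  v_{2} + v_{4} = v_{5}  ⟹  sig = [2:1]
  • {4,5}:  v_{4} + v_{5} = v_{7}  ⟹  sig = [2:1]
  • {6,7}:  v_{6} + v_{7} = v_{0}  ⟹  sig = [2:1]
  • {0,2}:  v_{0} + v_{2} = 2·v_{5} + v_{6}  ⟹  sig = [2:1,2]
  • {3,4}:  v_{3} + v_{4} = 2·v_{5} + v_{6}  ⟹  sig = [2:1,2]
  • {3,7}:  v_{3} + v_{7} = 3·v_{5} + v_{6}  ⟹  sig = [2:1,3]
  • {2,7}:  v_{2} + v_{7} = 2·v_{5}  ⟹  sig = [2:2]
  • {0,3}:  v_{0} + v_{3} = 3·v_{5} + 2·v_{6}  ⟹  sig = [2:2,3]
  • {1,5,6}:  v_{1} + v_{5} + v_{6} = 0  ⟹  sig = [3:]
  • {2,5,6}:  v_{2} + v_{5} + v_{6} = v_{3}  ⟹  sig = [3:1]

Sorted signature multiset PRS(X):
    [2:1]
    [2:1]
    [2:1]
    [2:1]
    [2:1]
    [2:1,2]
    [2:1,2]
    [2:1,3]
    [2:2]
    [2:2,3]
    [3:]
    [3:1]


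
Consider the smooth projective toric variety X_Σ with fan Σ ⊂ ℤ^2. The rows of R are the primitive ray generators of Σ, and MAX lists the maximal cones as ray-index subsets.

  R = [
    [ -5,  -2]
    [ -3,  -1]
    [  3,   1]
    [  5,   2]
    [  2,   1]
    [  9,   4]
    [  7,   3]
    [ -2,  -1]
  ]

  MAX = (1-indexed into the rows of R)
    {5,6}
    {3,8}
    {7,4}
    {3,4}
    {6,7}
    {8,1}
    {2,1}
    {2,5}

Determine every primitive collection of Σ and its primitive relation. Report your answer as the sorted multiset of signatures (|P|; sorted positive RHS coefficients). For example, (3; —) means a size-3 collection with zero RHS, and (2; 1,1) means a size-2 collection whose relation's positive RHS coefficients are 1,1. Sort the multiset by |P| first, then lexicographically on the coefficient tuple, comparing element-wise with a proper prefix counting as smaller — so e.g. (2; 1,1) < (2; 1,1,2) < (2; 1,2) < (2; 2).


Primitive collections (20):

  P = {1,4}:  v_{1} + v_{4} = 0  →  sig = (2; —)
  P = {2,3}:  v_{2} + v_{3} = 0  →  sig = (2; —)
  P = {5,8}:  v_{5} + v_{8} = 0  →  sig = (2; —)
  P = {1,3}:  v_{1} + v_{3} = v_{8}  →  sig = (2; 1)
  P = {1,5}:  v_{1} + v_{5} = v_{2}  →  sig = (2; 1)
  P = {1,7}:  v_{1} + v_{7} = v_{5}  →  sig = (2; 1)
  P = {2,4}:  v_{2} + v_{4} = v_{5}  →  sig = (2; 1)
  P = {2,8}:  v_{2} + v_{8} = v_{1}  →  sig = (2; 1)
  P = {3,5}:  v_{3} + v_{5} = v_{4}  →  sig = (2; 1)
  P = {4,5}:  v_{4} + v_{5} = v_{7}  →  sig = (2; 1)
  P = {4,8}:  v_{4} + v_{8} = v_{3}  →  sig = (2; 1)
  P = {5,7}:  v_{5} + v_{7} = v_{6}  →  sig = (2; 1)
  P = {6,8}:  v_{6} + v_{8} = v_{7}  →  sig = (2; 1)
  P = {7,8}:  v_{7} + v_{8} = v_{4}  →  sig = (2; 1)
  P = {3,6}:  v_{3} + v_{6} = v_{4} + v_{7}  →  sig = (2; 1,1)
  P = {1,6}:  v_{1} + v_{6} = 2·v_{5}  →  sig = (2; 2)
  P = {2,7}:  v_{2} + v_{7} = 2·v_{5}  →  sig = (2; 2)
  P = {3,7}:  v_{3} + v_{7} = 2·v_{4}  →  sig = (2; 2)
  P = {4,6}:  v_{4} + v_{6} = 2·v_{7}  →  sig = (2; 2)
  P = {2,6}:  v_{2} + v_{6} = 3·v_{5}  →  sig = (2; 3)

Signatures (|P|; sorted positive RHS coefficients), sorted:
{ (2; —) ×3,  (2; 1) ×11,  (2; 1,1),  (2; 2) ×4,  (2; 3) }


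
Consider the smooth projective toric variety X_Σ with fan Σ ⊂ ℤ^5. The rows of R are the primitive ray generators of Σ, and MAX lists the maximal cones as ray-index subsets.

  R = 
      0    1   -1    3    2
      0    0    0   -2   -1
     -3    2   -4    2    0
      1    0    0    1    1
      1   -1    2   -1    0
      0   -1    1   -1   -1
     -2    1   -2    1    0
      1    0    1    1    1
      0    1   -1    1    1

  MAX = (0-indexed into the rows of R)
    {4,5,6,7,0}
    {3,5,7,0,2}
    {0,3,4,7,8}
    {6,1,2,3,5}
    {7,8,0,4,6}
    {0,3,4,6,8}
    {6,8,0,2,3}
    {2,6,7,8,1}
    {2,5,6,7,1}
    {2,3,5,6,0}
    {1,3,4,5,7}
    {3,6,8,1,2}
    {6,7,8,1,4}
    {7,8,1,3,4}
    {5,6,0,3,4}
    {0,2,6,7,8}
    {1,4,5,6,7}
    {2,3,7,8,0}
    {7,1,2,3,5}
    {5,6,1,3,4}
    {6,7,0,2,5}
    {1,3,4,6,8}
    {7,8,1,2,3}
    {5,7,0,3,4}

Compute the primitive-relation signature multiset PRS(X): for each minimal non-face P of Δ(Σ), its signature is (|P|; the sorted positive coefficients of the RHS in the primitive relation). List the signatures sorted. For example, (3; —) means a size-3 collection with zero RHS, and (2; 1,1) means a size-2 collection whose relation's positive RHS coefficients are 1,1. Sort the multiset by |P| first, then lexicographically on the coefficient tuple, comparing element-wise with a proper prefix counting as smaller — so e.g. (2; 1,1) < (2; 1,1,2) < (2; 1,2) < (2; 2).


Minimal non-faces — 4 found among 9 rays, 24 max cones:

  {5,8}:  v_{5} + v_{8} = 0 ; sig = (2; —)
  {0,1}:  v_{0} + v_{1} = v_{8} ; sig = (2; 1)
  {2,4}:  v_{2} + v_{4} = v_{6} ; sig = (2; 1)
  {3,6,7}:  v_{3} + v_{6} + v_{7} = v_{0} ; sig = (3; 1)

Signatures (|P|; sorted positive RHS coefficients), sorted:
{ (2; —),  (2; 1) ×2,  (3; 1) }


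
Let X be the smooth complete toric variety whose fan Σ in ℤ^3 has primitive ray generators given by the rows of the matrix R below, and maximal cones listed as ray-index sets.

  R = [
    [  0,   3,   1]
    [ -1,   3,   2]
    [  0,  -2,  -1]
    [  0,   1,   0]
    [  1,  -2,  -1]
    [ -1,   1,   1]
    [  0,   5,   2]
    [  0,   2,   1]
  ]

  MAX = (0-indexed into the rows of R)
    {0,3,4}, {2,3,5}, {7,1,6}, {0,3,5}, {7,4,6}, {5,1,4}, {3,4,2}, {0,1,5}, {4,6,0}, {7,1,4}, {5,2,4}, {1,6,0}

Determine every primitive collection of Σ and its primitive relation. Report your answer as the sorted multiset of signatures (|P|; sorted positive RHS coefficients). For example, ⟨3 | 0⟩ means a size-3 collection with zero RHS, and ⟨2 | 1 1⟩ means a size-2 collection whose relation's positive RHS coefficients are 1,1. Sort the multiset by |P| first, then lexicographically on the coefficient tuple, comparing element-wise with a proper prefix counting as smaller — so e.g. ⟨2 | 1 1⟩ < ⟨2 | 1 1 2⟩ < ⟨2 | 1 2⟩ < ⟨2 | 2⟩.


Primitive collections (14):

  • {2,7}:  v_{2} + v_{7} = 0  ⟹  sig = ⟨2 | 0⟩
  • {0,2}:  v_{0} + v_{2} = v_{3}  ⟹  sig = ⟨2 | 1⟩
  • {0,7}:  v_{0} + v_{7} = v_{6}  ⟹  sig = ⟨2 | 1⟩
  • {1,2}:  v_{1} + v_{2} = v_{5}  ⟹  sig = ⟨2 | 1⟩
  • {2,6}:  v_{2} + v_{6} = v_{0}  ⟹  sig = ⟨2 | 1⟩
  • {3,7}:  v_{3} + v_{7} = v_{0}  ⟹  sig = ⟨2 | 1⟩
  • {5,7}:  v_{5} + v_{7} = v_{1}  ⟹  sig = ⟨2 | 1⟩
  • {1,3}:  v_{1} + v_{3} = v_{0} + v_{5}  ⟹  sig = ⟨2 | 1 1⟩
  • {5,6}:  v_{5} + v_{6} = v_{0} + v_{1}  ⟹  sig = ⟨2 | 1 1⟩
  • {3,6}:  v_{3} + v_{6} = 2·v_{0}  ⟹  sig = ⟨2 | 2⟩
  • {3,4,5}:  v_{3} + v_{4} + v_{5} = 0  ⟹  sig = ⟨3 | 0⟩
  • {0,4,5}:  v_{0} + v_{4} + v_{5} = v_{7}  ⟹  sig = ⟨3 | 1⟩
  • {0,1,4}:  v_{0} + v_{1} + v_{4} = 2·v_{7}  ⟹  sig = ⟨3 | 2⟩
  • {1,4,6}:  v_{1} + v_{4} + v_{6} = 3·v_{7}  ⟹  sig = ⟨3 | 3⟩

Signatures (|P|; sorted positive RHS coefficients), sorted:
{ ⟨2 | 0⟩,  ⟨2 | 1⟩ ×6,  ⟨2 | 1 1⟩ ×2,  ⟨2 | 2⟩,  ⟨3 | 0⟩,  ⟨3 | 1⟩,  ⟨3 | 2⟩,  ⟨3 | 3⟩ }


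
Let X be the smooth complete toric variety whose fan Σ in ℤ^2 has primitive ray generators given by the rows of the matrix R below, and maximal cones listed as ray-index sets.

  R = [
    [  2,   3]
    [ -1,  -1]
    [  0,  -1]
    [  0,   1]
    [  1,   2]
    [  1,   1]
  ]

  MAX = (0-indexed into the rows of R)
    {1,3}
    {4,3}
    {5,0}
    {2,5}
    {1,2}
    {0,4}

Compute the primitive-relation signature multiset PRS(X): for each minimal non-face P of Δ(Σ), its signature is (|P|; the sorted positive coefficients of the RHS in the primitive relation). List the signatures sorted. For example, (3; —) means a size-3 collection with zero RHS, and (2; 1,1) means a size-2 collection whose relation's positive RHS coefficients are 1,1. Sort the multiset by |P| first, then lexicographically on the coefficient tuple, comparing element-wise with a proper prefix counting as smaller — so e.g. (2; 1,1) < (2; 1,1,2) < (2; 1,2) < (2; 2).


Minimal non-faces — 9 found among 6 rays, 6 max cones:

  P={1,5}:  v_{1} + v_{5} = 0 ; sig = (2; —)
  P={2,3}:  v_{2} + v_{3} = 0 ; sig = (2; —)
  P={0,1}:  v_{0} + v_{1} = v_{4} ; sig = (2; 1)
  P={1,4}:  v_{1} + v_{4} = v_{3} ; sig = (2; 1)
  P={2,4}:  v_{2} + v_{4} = v_{5} ; sig = (2; 1)
  P={3,5}:  v_{3} + v_{5} = v_{4} ; sig = (2; 1)
  P={4,5}:  v_{4} + v_{5} = v_{0} ; sig = (2; 1)
  P={0,2}:  v_{0} + v_{2} = 2·v_{5} ; sig = (2; 2)
  P={0,3}:  v_{0} + v_{3} = 2·v_{4} ; sig = (2; 2)

so the primitive-relation signature multiset is
{ (2; —) ×2,  (2; 1) ×5,  (2; 2) ×2 }


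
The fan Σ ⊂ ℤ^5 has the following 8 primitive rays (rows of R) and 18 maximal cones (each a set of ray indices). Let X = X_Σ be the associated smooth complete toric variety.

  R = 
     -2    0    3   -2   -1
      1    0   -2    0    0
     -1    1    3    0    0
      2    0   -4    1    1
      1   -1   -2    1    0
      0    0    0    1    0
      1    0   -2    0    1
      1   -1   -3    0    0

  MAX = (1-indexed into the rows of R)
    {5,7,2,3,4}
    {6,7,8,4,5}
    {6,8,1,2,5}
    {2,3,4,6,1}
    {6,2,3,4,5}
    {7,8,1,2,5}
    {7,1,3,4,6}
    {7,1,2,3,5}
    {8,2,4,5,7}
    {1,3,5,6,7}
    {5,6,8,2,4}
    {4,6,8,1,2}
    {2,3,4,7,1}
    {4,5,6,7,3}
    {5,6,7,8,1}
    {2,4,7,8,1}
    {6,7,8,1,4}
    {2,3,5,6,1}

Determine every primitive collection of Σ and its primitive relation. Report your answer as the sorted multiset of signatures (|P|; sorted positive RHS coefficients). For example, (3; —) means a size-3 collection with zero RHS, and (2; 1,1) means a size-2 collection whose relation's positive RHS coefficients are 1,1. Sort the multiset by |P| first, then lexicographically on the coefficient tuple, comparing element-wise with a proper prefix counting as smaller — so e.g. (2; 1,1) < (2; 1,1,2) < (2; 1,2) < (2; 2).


3 minimal non-faces of Δ(Σ) (on 8 rays):

  {3,8}:  v_{3} + v_{8} = 0  so sig = (2; —)
  {1,4,5}:  v_{1} + v_{4} + v_{5} = v_{8}  so sig = (3; 1)
  {2,6,7}:  v_{2} + v_{6} + v_{7} = v_{4}  so sig = (3; 1)

Hence PRS(X_Σ) =
{ (2; —),  (3; 1) ×2 }


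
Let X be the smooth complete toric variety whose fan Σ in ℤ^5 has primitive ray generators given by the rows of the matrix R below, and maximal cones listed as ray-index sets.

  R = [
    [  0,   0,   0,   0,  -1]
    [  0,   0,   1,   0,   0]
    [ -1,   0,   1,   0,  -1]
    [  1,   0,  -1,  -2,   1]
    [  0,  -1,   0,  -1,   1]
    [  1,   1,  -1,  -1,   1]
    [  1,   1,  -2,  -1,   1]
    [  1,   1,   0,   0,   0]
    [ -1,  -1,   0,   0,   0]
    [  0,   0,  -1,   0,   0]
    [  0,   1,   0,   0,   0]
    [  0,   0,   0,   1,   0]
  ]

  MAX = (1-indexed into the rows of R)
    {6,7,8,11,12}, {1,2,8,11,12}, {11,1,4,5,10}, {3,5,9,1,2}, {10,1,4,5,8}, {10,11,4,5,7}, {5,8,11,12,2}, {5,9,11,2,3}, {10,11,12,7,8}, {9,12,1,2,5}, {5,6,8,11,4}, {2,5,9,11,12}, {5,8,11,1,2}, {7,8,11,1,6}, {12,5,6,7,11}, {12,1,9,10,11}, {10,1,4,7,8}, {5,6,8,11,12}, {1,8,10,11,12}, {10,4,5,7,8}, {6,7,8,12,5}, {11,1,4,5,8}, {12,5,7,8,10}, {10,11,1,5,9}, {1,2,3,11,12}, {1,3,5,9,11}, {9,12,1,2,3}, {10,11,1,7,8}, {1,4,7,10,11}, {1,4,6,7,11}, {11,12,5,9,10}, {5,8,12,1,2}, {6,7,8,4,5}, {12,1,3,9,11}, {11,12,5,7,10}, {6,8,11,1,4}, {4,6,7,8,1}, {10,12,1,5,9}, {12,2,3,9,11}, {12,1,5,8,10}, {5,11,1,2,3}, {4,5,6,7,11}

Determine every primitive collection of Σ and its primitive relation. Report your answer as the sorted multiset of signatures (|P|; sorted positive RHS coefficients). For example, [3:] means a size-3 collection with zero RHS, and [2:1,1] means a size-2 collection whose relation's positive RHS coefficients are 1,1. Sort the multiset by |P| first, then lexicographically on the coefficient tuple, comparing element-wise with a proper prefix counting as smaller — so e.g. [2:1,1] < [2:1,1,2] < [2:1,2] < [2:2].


26 minimal non-faces of Δ(Σ) (on 12 rays):

  P = {2,10}:  v_{2} + v_{10} = 0 — sig = [2:]
  P = {8,9}:  v_{8} + v_{9} = 0 — sig = [2:]
  P = {2,7}:  v_{2} + v_{7} = v_{6} — sig = [2:1]
  P = {6,10}:  v_{6} + v_{10} = v_{7} — sig = [2:1]
  P = {2,6}:  v_{2} + v_{6} = v_{5} + v_{8} + v_{11} — sig = [2:1,1,1]
  P = {3,8}:  v_{3} + v_{8} = v_{1} + v_{2} + v_{11} — sig = [2:1,1,1]
  P = {3,10}:  v_{3} + v_{10} = v_{1} + v_{9} + v_{11} — sig = [2:1,1,1]
  P = {4,12}:  v_{4} + v_{12} = v_{5} + v_{8} + v_{10} — sig = [2:1,1,1]
  P = {6,9}:  v_{6} + v_{9} = v_{5} + v_{10} + v_{11} — sig = [2:1,1,1]
  P = {2,4}:  v_{2} + v_{4} = v_{1} + 2·v_{5} + v_{8} + v_{11} — sig = [2:1,1,1,2]
  P = {3,7}:  v_{3} + v_{7} = v_{1} + v_{5} + v_{10} + 2·v_{11} — sig = [2:1,1,1,2]
  P = {4,9}:  v_{4} + v_{9} = v_{1} + 2·v_{5} + v_{10} + v_{11} — sig = [2:1,1,1,2]
  P = {3,6}:  v_{3} + v_{6} = v_{1} + v_{5} + 2·v_{11} — sig = [2:1,1,2]
  P = {7,9}:  v_{7} + v_{9} = v_{5} + 2·v_{10} + v_{11} — sig = [2:1,1,2]
  P = {3,4}:  v_{3} + v_{4} = 2·v_{1} + 2·v_{5} + 2·v_{11} — sig = [2:2,2,2]
  P = {1,5,6}:  v_{1} + v_{5} + v_{6} = v_{4} — sig = [3:1]
  P = {1,5,7}:  v_{1} + v_{5} + v_{7} = v_{4} + v_{10} — sig = [3:1,1]
  P = {1,6,12}:  v_{1} + v_{6} + v_{12} = v_{8} + v_{10} — sig = [3:1,1]
  P = {3,5,12}:  v_{3} + v_{5} + v_{12} = v_{2} + v_{9} — sig = [3:1,1]
  P = {1,7,12}:  v_{1} + v_{7} + v_{12} = v_{8} + 2·v_{10} — sig = [3:1,2]
  P = {1,5,11,12}:  v_{1} + v_{5} + v_{11} + v_{12} = 0 — sig = [4:]
  P = {1,2,9,11}:  v_{1} + v_{2} + v_{9} + v_{11} = v_{3} — sig = [4:1]
  P = {5,8,10,11}:  v_{5} + v_{8} + v_{10} + v_{11} = v_{6} — sig = [4:1]
  P = {4,8,10,11}:  v_{4} + v_{8} + v_{10} + v_{11} = v_{1} + 2·v_{6} — sig = [4:1,2]
  P = {4,7,8,11}:  v_{4} + v_{7} + v_{8} + v_{11} = v_{1} + 3·v_{6} — sig = [4:1,3]
  P = {5,7,8,11}:  v_{5} + v_{7} + v_{8} + v_{11} = 2·v_{6} — sig = [4:2]

Signatures (|P|; sorted positive RHS coefficients), sorted:
[[2:], [2:], [2:1], [2:1], [2:1,1,1], [2:1,1,1], [2:1,1,1], [2:1,1,1], [2:1,1,1], [2:1,1,1,2], [2:1,1,1,2], [2:1,1,1,2], [2:1,1,2], [2:1,1,2], [2:2,2,2], [3:1], [3:1,1], [3:1,1], [3:1,1], [3:1,2], [4:], [4:1], [4:1], [4:1,2], [4:1,3], [4:2]]


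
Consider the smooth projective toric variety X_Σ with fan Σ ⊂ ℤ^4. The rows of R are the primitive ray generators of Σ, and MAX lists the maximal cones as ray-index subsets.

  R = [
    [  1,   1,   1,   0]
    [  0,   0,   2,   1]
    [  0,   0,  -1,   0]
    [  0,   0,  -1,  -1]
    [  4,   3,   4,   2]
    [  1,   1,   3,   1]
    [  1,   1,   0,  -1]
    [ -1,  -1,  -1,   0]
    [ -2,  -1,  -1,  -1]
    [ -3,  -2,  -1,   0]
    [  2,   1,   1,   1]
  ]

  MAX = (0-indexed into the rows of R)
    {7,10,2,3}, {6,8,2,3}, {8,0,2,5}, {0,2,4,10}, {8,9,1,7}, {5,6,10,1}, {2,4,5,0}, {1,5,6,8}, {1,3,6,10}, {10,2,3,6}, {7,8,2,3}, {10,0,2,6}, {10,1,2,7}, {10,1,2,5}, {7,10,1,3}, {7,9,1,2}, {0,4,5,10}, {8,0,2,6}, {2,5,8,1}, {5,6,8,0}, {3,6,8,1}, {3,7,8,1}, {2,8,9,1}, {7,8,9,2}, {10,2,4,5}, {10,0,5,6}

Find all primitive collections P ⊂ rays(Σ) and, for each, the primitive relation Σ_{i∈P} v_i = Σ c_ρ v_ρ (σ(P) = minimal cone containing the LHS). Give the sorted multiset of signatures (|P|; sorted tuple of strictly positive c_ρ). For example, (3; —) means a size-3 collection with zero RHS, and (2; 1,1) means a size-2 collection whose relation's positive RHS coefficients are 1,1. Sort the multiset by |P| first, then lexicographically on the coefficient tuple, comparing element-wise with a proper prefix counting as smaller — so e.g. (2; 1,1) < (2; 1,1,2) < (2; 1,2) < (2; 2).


Σ has 23 primitive collections:

  P = {0,7}:  v_{0} + v_{7} = 0 ; sig = (2; —)
  P = {8,10}:  v_{8} + v_{10} = 0 ; sig = (2; —)
  P = {0,1}:  v_{0} + v_{1} = v_{5} ; sig = (2; 1)
  P = {0,3}:  v_{0} + v_{3} = v_{6} ; sig = (2; 1)
  P = {5,7}:  v_{5} + v_{7} = v_{1} ; sig = (2; 1)
  P = {6,7}:  v_{6} + v_{7} = v_{3} ; sig = (2; 1)
  P = {6,9}:  v_{6} + v_{9} = v_{8} ; sig = (2; 1)
  P = {3,5}:  v_{3} + v_{5} = v_{1} + v_{6} ; sig = (2; 1,1)
  P = {3,9}:  v_{3} + v_{9} = v_{7} + v_{8} ; sig = (2; 1,1)
  P = {0,9}:  v_{0} + v_{9} = v_{1} + v_{2} + v_{8} ; sig = (2; 1,1,1)
  P = {4,7}:  v_{4} + v_{7} = v_{2} + v_{5} + v_{10} ; sig = (2; 1,1,1)
  P = {4,8}:  v_{4} + v_{8} = v_{0} + v_{2} + v_{5} ; sig = (2; 1,1,1)
  P = {9,10}:  v_{9} + v_{10} = v_{1} + v_{2} + v_{7} ; sig = (2; 1,1,1)
  P = {1,4}:  v_{1} + v_{4} = v_{2} + 2·v_{5} + v_{10} ; sig = (2; 1,1,2)
  P = {4,9}:  v_{4} + v_{9} = v_{1} + 2·v_{2} + v_{5} ; sig = (2; 1,1,2)
  P = {5,9}:  v_{5} + v_{9} = 2·v_{1} + v_{2} + v_{8} ; sig = (2; 1,1,2)
  P = {3,4}:  v_{3} + v_{4} = 2·v_{0} + v_{10} ; sig = (2; 1,2)
  P = {4,6}:  v_{4} + v_{6} = 3·v_{0} + v_{10} ; sig = (2; 1,3)
  P = {1,2,3}:  v_{1} + v_{2} + v_{3} = 0 ; sig = (3; —)
  P = {1,2,6}:  v_{1} + v_{2} + v_{6} = v_{0} ; sig = (3; 1)
  P = {2,5,6}:  v_{2} + v_{5} + v_{6} = 2·v_{0} ; sig = (3; 2)
  P = {0,2,5,10}:  v_{0} + v_{2} + v_{5} + v_{10} = v_{4} ; sig = (4; 1)
  P = {1,2,7,8}:  v_{1} + v_{2} + v_{7} + v_{8} = v_{9} ; sig = (4; 1)

Sorted signature multiset PRS(X):
    |P|=2: 18 collections, coeffs (), (), (1), (1), (1), (1), (1), (1,1), (1,1), (1,1,1), (1,1,1), (1,1,1), (1,1,1), (1,1,2), (1,1,2), (1,1,2), (1,2), (1,3)
    |P|=3: 3 collections, coeffs (), (1), (2)
    |P|=4: 2 collections, coeffs (1), (1)


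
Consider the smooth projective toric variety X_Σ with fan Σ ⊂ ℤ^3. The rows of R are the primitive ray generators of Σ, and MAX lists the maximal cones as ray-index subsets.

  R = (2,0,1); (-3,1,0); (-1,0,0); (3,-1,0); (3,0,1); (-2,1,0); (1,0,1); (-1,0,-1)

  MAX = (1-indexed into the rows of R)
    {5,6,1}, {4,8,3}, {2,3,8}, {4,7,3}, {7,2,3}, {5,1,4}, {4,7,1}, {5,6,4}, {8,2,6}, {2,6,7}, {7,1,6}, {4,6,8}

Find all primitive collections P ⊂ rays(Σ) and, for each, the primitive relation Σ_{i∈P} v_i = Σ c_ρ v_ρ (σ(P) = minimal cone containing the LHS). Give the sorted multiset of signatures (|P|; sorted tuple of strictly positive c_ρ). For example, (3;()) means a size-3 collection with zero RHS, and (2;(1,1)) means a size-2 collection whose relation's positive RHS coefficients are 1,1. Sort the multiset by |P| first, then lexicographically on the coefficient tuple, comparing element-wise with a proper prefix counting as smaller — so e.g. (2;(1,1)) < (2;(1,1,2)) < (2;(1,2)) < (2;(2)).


12 collections generate NE(X_Σ); each relation:

  P = {2,4}:  v_{2} + v_{4} = 0  so sig = (2;())
  P = {7,8}:  v_{7} + v_{8} = 0  so sig = (2;())
  P = {1,3}:  v_{1} + v_{3} = v_{7}  so sig = (2;(1))
  P = {3,5}:  v_{3} + v_{5} = v_{1}  so sig = (2;(1))
  P = {3,6}:  v_{3} + v_{6} = v_{2}  so sig = (2;(1))
  P = {1,2}:  v_{1} + v_{2} = v_{6} + v_{7}  so sig = (2;(1,1))
  P = {1,8}:  v_{1} + v_{8} = v_{4} + v_{6}  so sig = (2;(1,1))
  P = {2,5}:  v_{2} + v_{5} = v_{1} + v_{6}  so sig = (2;(1,1))
  P = {5,7}:  v_{5} + v_{7} = 2·v_{1}  so sig = (2;(2))
  P = {5,8}:  v_{5} + v_{8} = 2·v_{4} + 2·v_{6}  so sig = (2;(2,2))
  P = {1,4,6}:  v_{1} + v_{4} + v_{6} = v_{5}  so sig = (3;(1))
  P = {4,6,7}:  v_{4} + v_{6} + v_{7} = v_{1}  so sig = (3;(1))

Signatures (|P|; sorted positive RHS coefficients), sorted:
[(2;()), (2;()), (2;(1)), (2;(1)), (2;(1)), (2;(1,1)), (2;(1,1)), (2;(1,1)), (2;(2)), (2;(2,2)), (3;(1)), (3;(1))]


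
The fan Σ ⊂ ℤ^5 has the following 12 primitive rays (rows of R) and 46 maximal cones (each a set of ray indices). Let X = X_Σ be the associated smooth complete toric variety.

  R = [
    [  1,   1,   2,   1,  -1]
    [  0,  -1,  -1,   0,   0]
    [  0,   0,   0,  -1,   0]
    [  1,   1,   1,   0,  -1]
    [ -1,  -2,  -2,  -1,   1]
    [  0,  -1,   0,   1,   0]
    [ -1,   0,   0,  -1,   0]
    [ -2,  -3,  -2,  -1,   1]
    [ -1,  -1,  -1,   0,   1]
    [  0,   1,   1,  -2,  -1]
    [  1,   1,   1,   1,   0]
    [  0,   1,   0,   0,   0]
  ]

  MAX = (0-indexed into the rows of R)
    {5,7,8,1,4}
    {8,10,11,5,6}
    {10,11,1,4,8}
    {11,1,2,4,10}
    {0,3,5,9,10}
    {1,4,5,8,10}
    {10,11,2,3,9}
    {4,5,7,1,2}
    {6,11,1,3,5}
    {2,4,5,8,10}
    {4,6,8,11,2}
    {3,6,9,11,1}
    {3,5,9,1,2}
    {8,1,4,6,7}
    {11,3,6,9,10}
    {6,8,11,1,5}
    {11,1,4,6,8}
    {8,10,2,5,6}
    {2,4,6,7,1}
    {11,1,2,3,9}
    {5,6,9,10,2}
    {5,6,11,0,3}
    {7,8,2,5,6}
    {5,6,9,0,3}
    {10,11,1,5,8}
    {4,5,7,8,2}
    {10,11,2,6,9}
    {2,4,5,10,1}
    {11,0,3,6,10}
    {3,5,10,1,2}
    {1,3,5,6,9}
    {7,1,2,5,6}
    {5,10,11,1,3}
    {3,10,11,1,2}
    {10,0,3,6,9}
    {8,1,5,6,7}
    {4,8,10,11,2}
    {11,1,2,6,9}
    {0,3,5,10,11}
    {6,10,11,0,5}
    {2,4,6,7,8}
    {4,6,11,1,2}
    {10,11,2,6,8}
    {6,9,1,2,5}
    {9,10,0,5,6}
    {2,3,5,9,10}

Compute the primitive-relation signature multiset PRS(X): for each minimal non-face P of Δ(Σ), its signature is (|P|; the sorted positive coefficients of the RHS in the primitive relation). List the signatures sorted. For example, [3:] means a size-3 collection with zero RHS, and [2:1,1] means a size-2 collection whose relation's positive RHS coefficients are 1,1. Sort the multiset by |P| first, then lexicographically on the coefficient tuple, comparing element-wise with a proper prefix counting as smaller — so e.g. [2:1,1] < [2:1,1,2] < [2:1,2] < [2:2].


Minimal non-faces — 24 found among 12 rays, 46 max cones:

  P = {3,8}:  v_{3} + v_{8} = 0 ; sig = [2:]
  P = {0,1}:  v_{0} + v_{1} = v_{3} + v_{5} ; sig = [2:1,1]
  P = {0,4}:  v_{0} + v_{4} = v_{2} + v_{5} ; sig = [2:1,1]
  P = {3,4}:  v_{3} + v_{4} = v_{1} + v_{2} ; sig = [2:1,1]
  P = {8,9}:  v_{8} + v_{9} = v_{2} + v_{6} ; sig = [2:1,1]
  P = {0,2}:  v_{0} + v_{2} = v_{5} + v_{9} + v_{10} ; sig = [2:1,1,1]
  P = {0,8}:  v_{0} + v_{8} = v_{5} + v_{6} + v_{10} ; sig = [2:1,1,1]
  P = {7,10}:  v_{7} + v_{10} = v_{2} + v_{5} + v_{8} ; sig = [2:1,1,1]
  P = {7,11}:  v_{7} + v_{11} = v_{1} + v_{6} + v_{8} ; sig = [2:1,1,1]
  P = {3,7}:  v_{3} + v_{7} = v_{1} + v_{2} + v_{5} + v_{6} ; sig = [2:1,1,1,1]
  P = {0,7}:  v_{0} + v_{7} = v_{2} + 2·v_{5} + v_{6} ; sig = [2:1,1,2]
  P = {4,9}:  v_{4} + v_{9} = v_{1} + 2·v_{2} + v_{6} ; sig = [2:1,1,2]
  P = {7,9}:  v_{7} + v_{9} = v_{1} + 2·v_{2} + v_{5} + 2·v_{6} ; sig = [2:1,1,2,2]
  P = {1,6,10}:  v_{1} + v_{6} + v_{10} = 0 ; sig = [3:]
  P = {2,5,11}:  v_{2} + v_{5} + v_{11} = 0 ; sig = [3:]
  P = {1,2,8}:  v_{1} + v_{2} + v_{8} = v_{4} ; sig = [3:1]
  P = {2,3,6}:  v_{2} + v_{3} + v_{6} = v_{9} ; sig = [3:1]
  P = {4,5,6}:  v_{4} + v_{5} + v_{6} = v_{7} ; sig = [3:1]
  P = {1,9,10}:  v_{1} + v_{9} + v_{10} = v_{2} + v_{3} ; sig = [3:1,1]
  P = {4,5,11}:  v_{4} + v_{5} + v_{11} = v_{1} + v_{8} ; sig = [3:1,1]
  P = {4,6,10}:  v_{4} + v_{6} + v_{10} = v_{2} + v_{8} ; sig = [3:1,1]
  P = {5,9,11}:  v_{5} + v_{9} + v_{11} = v_{3} + v_{6} ; sig = [3:1,1]
  P = {0,9,11}:  v_{0} + v_{9} + v_{11} = 2·v_{3} + 2·v_{6} + v_{10} ; sig = [3:1,2,2]
  P = {3,5,6,10}:  v_{3} + v_{5} + v_{6} + v_{10} = v_{0} ; sig = [4:1]

so the primitive-relation signature multiset is
    |P|=2: 13 collections, coeffs (), (1,1), (1,1), (1,1), (1,1), (1,1,1), (1,1,1), (1,1,1), (1,1,1), (1,1,1,1), (1,1,2), (1,1,2), (1,1,2,2)
    |P|=3: 10 collections, coeffs (), (), (1), (1), (1), (1,1), (1,1), (1,1), (1,1), (1,2,2)
    |P|=4: 1 collection, coeffs (1)


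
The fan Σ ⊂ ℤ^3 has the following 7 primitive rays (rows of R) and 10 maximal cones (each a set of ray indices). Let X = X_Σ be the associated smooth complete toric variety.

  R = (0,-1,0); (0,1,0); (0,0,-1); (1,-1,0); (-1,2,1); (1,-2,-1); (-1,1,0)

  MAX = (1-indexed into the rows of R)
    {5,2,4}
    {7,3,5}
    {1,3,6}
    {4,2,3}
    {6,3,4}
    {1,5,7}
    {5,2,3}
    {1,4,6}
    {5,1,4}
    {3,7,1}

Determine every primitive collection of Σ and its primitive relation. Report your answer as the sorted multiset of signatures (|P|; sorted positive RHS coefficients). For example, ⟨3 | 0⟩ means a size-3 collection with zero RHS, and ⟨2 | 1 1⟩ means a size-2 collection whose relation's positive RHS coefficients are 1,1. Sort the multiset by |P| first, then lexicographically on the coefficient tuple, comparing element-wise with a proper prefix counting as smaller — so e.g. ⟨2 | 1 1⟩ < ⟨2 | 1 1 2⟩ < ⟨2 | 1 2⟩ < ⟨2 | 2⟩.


Minimal non-faces — 9 found among 7 rays, 10 max cones:

  {1,2}:  v_{1} + v_{2} = 0 ; sig = ⟨2 | 0⟩
  {4,7}:  v_{4} + v_{7} = 0 ; sig = ⟨2 | 0⟩
  {5,6}:  v_{5} + v_{6} = 0 ; sig = ⟨2 | 0⟩
  {2,6}:  v_{2} + v_{6} = v_{3} + v_{4} ; sig = ⟨2 | 1 1⟩
  {2,7}:  v_{2} + v_{7} = v_{3} + v_{5} ; sig = ⟨2 | 1 1⟩
  {6,7}:  v_{6} + v_{7} = v_{1} + v_{3} ; sig = ⟨2 | 1 1⟩
  {1,3,4}:  v_{1} + v_{3} + v_{4} = v_{6} ; sig = ⟨3 | 1⟩
  {1,3,5}:  v_{1} + v_{3} + v_{5} = v_{7} ; sig = ⟨3 | 1⟩
  {3,4,5}:  v_{3} + v_{4} + v_{5} = v_{2} ; sig = ⟨3 | 1⟩

so the primitive-relation signature multiset is
{ ⟨2 | 0⟩ ×3,  ⟨2 | 1 1⟩ ×3,  ⟨3 | 1⟩ ×3 }


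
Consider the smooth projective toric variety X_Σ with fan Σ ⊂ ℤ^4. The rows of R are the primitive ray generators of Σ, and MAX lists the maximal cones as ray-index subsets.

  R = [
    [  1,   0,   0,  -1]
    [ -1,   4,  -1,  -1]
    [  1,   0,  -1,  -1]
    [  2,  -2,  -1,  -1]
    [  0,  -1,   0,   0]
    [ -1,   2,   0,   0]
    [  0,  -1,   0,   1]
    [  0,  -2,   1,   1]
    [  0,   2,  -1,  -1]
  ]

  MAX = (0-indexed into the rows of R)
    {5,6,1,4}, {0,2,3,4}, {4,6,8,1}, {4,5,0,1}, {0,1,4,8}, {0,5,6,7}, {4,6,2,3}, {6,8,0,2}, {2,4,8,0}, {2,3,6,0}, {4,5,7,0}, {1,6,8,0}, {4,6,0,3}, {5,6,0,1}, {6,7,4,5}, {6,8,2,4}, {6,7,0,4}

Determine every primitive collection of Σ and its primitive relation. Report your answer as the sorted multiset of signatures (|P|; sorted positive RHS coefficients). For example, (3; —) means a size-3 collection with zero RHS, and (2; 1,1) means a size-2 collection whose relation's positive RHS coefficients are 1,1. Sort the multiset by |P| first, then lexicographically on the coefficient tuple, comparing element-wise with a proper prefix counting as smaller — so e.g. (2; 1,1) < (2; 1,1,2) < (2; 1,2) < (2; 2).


14 minimal non-faces of Δ(Σ) (on 9 rays):

  {7,8}:  v_{7} + v_{8} = 0  ⟹  sig = (2; —)
  {1,7}:  v_{1} + v_{7} = v_{5}  ⟹  sig = (2; 1)
  {2,5}:  v_{2} + v_{5} = v_{8}  ⟹  sig = (2; 1)
  {3,5}:  v_{3} + v_{5} = v_{2}  ⟹  sig = (2; 1)
  {5,8}:  v_{5} + v_{8} = v_{1}  ⟹  sig = (2; 1)
  {1,3}:  v_{1} + v_{3} = v_{2} + v_{8}  ⟹  sig = (2; 1,1)
  {2,7}:  v_{2} + v_{7} = v_{0} + v_{4} + v_{6}  ⟹  sig = (2; 1,1,1)
  {1,2}:  v_{1} + v_{2} = 2·v_{8}  ⟹  sig = (2; 2)
  {3,8}:  v_{3} + v_{8} = 2·v_{2}  ⟹  sig = (2; 2)
  {3,7}:  v_{3} + v_{7} = 2·v_{0} + 2·v_{4} + 2·v_{6}  ⟹  sig = (2; 2,2,2)
  {0,4,5,6}:  v_{0} + v_{4} + v_{5} + v_{6} = 0  ⟹  sig = (4; —)
  {0,1,4,6}:  v_{0} + v_{1} + v_{4} + v_{6} = v_{8}  ⟹  sig = (4; 1)
  {0,2,4,6}:  v_{0} + v_{2} + v_{4} + v_{6} = v_{3}  ⟹  sig = (4; 1)
  {0,4,6,8}:  v_{0} + v_{4} + v_{6} + v_{8} = v_{2}  ⟹  sig = (4; 1)

Sorted signature multiset PRS(X):
    (2; —)
    (2; 1)
    (2; 1)
    (2; 1)
    (2; 1)
    (2; 1,1)
    (2; 1,1,1)
    (2; 2)
    (2; 2)
    (2; 2,2,2)
    (4; —)
    (4; 1)
    (4; 1)
    (4; 1)


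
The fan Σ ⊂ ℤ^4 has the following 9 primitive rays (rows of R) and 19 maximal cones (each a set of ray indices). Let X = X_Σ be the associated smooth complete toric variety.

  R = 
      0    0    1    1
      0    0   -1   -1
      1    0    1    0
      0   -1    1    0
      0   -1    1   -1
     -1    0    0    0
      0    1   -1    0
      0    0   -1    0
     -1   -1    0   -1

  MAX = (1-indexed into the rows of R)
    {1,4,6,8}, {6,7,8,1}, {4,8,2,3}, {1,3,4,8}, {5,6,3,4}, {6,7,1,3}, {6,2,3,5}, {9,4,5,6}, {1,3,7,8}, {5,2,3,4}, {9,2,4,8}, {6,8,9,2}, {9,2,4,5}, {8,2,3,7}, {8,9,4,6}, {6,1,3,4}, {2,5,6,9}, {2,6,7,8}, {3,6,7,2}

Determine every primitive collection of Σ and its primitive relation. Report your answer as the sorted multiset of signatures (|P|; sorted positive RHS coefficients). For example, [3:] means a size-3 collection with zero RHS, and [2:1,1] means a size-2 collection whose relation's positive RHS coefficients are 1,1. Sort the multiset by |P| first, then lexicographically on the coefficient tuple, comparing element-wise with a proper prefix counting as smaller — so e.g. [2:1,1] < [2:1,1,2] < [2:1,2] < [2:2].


Primitive collections (10):

  P = {1,2}:  v_{1} + v_{2} = 0 ; sig = [2:]
  P = {4,7}:  v_{4} + v_{7} = 0 ; sig = [2:]
  P = {3,9}:  v_{3} + v_{9} = v_{5} ; sig = [2:1]
  P = {1,9}:  v_{1} + v_{9} = v_{4} + v_{6} ; sig = [2:1,1]
  P = {5,8}:  v_{5} + v_{8} = v_{2} + v_{4} ; sig = [2:1,1]
  P = {7,9}:  v_{7} + v_{9} = v_{2} + v_{6} ; sig = [2:1,1]
  P = {1,5}:  v_{1} + v_{5} = v_{3} + v_{4} + v_{6} ; sig = [2:1,1,1]
  P = {5,7}:  v_{5} + v_{7} = v_{2} + v_{3} + v_{6} ; sig = [2:1,1,1]
  P = {3,6,8}:  v_{3} + v_{6} + v_{8} = 0 ; sig = [3:]
  P = {2,4,6}:  v_{2} + v_{4} + v_{6} = v_{9} ; sig = [3:1]

so the primitive-relation signature multiset is
{ [2:] ×2,  [2:1],  [2:1,1] ×3,  [2:1,1,1] ×2,  [3:],  [3:1] }


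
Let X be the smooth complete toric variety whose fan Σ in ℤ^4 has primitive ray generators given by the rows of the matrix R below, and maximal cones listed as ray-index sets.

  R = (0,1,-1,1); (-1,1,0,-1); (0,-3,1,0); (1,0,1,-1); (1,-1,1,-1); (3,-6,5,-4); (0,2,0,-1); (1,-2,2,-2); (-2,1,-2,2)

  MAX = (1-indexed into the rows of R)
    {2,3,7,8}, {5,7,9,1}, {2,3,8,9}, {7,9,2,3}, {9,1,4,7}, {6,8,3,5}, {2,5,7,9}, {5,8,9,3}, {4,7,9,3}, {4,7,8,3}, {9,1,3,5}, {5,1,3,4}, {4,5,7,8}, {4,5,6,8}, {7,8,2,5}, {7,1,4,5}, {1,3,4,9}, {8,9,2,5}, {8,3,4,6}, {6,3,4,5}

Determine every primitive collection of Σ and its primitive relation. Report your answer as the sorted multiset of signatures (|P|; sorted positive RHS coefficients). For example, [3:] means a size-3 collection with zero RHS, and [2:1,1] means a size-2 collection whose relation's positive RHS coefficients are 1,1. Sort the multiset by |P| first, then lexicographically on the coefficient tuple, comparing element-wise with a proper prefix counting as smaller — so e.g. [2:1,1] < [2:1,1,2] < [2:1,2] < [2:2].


Δ(Σ) — 9 vertices, 14 min non-faces:

  P = {1,8}:  v_{1} + v_{8} = v_{5} — sig = [2:1]
  P = {6,9}:  v_{6} + v_{9} = v_{3} + v_{8} — sig = [2:1,1]
  P = {1,2}:  v_{1} + v_{2} = v_{5} + v_{7} + v_{9} — sig = [2:1,1,1]
  P = {1,6}:  v_{1} + v_{6} = v_{3} + v_{4} + 2·v_{5} — sig = [2:1,1,2]
  P = {2,6}:  v_{2} + v_{6} = v_{3} + v_{7} + 2·v_{8} — sig = [2:1,1,2]
  P = {2,4}:  v_{2} + v_{4} = v_{3} + 2·v_{7} — sig = [2:1,2]
  P = {6,7}:  v_{6} + v_{7} = v_{4} + 2·v_{8} — sig = [2:1,2]
  P = {1,3,7}:  v_{1} + v_{3} + v_{7} = 0 — sig = [3:]
  P = {4,5,9}:  v_{4} + v_{5} + v_{9} = 0 — sig = [3:]
  P = {3,5,7}:  v_{3} + v_{5} + v_{7} = v_{8} — sig = [3:1]
  P = {7,8,9}:  v_{7} + v_{8} + v_{9} = v_{2} — sig = [3:1]
  P = {4,8,9}:  v_{4} + v_{8} + v_{9} = v_{3} + v_{7} — sig = [3:1,1]
  P = {2,3,5}:  v_{2} + v_{3} + v_{5} = 2·v_{8} + v_{9} — sig = [3:1,2]
  P = {3,4,5,8}:  v_{3} + v_{4} + v_{5} + v_{8} = v_{6} — sig = [4:1]

so the primitive-relation signature multiset is
    |P|=2: 7 collections, coeffs (1), (1,1), (1,1,1), (1,1,2), (1,1,2), (1,2), (1,2)
    |P|=3: 6 collections, coeffs (), (), (1), (1), (1,1), (1,2)
    |P|=4: 1 collection, coeffs (1)


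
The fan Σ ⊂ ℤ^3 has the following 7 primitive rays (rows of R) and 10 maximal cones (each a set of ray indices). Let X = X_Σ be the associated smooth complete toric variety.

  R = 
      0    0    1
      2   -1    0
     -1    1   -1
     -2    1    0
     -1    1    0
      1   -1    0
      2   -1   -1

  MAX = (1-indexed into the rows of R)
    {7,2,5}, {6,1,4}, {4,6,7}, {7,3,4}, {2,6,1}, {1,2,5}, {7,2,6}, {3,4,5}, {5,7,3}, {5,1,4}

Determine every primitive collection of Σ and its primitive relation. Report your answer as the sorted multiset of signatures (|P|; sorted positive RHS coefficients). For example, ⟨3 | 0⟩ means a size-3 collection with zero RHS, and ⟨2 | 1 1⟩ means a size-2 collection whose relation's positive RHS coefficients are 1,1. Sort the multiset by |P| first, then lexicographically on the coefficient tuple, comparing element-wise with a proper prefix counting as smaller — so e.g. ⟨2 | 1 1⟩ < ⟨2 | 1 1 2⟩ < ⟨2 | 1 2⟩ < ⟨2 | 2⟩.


The 7 primitive collections of Σ (r=7, n=3):

  P={2,4}:  v_{2} + v_{4} = 0  →  sig = ⟨2 | 0⟩
  P={5,6}:  v_{5} + v_{6} = 0  →  sig = ⟨2 | 0⟩
  P={1,3}:  v_{1} + v_{3} = v_{5}  →  sig = ⟨2 | 1⟩
  P={1,7}:  v_{1} + v_{7} = v_{2}  →  sig = ⟨2 | 1⟩
  P={2,3}:  v_{2} + v_{3} = v_{5} + v_{7}  →  sig = ⟨2 | 1 1⟩
  P={3,6}:  v_{3} + v_{6} = v_{4} + v_{7}  →  sig = ⟨2 | 1 1⟩
  P={4,5,7}:  v_{4} + v_{5} + v_{7} = v_{3}  →  sig = ⟨3 | 1⟩

so the primitive-relation signature multiset is
    |P|=2: 6 collections, coeffs (), (), (1), (1), (1,1), (1,1)
    |P|=3: 1 collection, coeffs (1)


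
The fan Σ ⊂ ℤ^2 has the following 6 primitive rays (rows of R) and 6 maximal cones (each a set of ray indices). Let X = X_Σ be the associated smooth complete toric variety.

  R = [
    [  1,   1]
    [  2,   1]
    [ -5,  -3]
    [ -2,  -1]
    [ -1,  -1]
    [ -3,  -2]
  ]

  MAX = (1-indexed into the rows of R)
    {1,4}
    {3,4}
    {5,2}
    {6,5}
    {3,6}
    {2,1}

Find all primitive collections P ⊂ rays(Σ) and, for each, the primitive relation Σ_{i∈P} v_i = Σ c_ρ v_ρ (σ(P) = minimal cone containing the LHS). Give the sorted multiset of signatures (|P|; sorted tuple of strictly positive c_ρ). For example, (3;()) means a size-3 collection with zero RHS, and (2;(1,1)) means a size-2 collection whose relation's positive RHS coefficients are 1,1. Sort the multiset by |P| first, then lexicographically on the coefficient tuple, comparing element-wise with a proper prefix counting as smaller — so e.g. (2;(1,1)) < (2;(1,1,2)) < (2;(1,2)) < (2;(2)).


9 minimal non-faces of Δ(Σ) (on 6 rays):

  P={1,5}:  v_{1} + v_{5} = 0 — sig = (2;())
  P={2,4}:  v_{2} + v_{4} = 0 — sig = (2;())
  P={1,6}:  v_{1} + v_{6} = v_{4} — sig = (2;(1))
  P={2,3}:  v_{2} + v_{3} = v_{6} — sig = (2;(1))
  P={2,6}:  v_{2} + v_{6} = v_{5} — sig = (2;(1))
  P={4,5}:  v_{4} + v_{5} = v_{6} — sig = (2;(1))
  P={4,6}:  v_{4} + v_{6} = v_{3} — sig = (2;(1))
  P={1,3}:  v_{1} + v_{3} = 2·v_{4} — sig = (2;(2))
  P={3,5}:  v_{3} + v_{5} = 2·v_{6} — sig = (2;(2))

so the primitive-relation signature multiset is
{ (2;()) ×2,  (2;(1)) ×5,  (2;(2)) ×2 }


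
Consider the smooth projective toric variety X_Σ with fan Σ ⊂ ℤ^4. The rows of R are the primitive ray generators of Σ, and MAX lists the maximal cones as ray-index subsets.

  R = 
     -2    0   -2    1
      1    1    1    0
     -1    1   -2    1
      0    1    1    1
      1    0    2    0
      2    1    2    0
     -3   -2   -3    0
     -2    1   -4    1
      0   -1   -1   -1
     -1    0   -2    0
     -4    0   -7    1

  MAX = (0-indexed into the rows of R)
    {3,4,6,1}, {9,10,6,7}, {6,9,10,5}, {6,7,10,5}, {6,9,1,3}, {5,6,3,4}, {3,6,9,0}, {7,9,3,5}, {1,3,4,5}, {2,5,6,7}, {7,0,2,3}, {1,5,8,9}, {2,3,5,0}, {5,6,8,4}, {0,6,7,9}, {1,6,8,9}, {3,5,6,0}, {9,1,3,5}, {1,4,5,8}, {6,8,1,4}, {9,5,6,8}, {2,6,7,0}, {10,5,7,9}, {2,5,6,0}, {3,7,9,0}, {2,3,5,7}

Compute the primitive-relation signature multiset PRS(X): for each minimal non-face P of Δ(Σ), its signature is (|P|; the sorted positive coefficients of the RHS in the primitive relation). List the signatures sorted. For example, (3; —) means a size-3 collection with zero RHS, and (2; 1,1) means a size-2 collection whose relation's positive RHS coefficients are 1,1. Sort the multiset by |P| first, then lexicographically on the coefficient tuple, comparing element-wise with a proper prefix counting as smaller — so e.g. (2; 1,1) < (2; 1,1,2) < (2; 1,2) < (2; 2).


Primitive collections (25):

  {3,8}:  v_{3} + v_{8} = 0  ⇒ sig = (2; —)
  {4,9}:  v_{4} + v_{9} = 0  ⇒ sig = (2; —)
  {2,9}:  v_{2} + v_{9} = v_{7}  ⇒ sig = (2; 1)
  {4,7}:  v_{4} + v_{7} = v_{2}  ⇒ sig = (2; 1)
  {0,1}:  v_{0} + v_{1} = v_{3} + v_{9}  ⇒ sig = (2; 1,1)
  {1,10}:  v_{1} + v_{10} = v_{7} + v_{9}  ⇒ sig = (2; 1,1)
  {2,4}:  v_{2} + v_{4} = v_{0} + v_{5}  ⇒ sig = (2; 1,1)
  {3,10}:  v_{3} + v_{10} = v_{0} + v_{7}  ⇒ sig = (2; 1,1)
  {0,4}:  v_{0} + v_{4} = v_{3} + v_{5} + v_{6}  ⇒ sig = (2; 1,1,1)
  {0,8}:  v_{0} + v_{8} = v_{5} + v_{6} + v_{9}  ⇒ sig = (2; 1,1,1)
  {0,10}:  v_{0} + v_{10} = v_{2} + v_{6} + v_{7}  ⇒ sig = (2; 1,1,1)
  {4,10}:  v_{4} + v_{10} = v_{5} + v_{6} + v_{7}  ⇒ sig = (2; 1,1,1)
  {1,2}:  v_{1} + v_{2} = v_{3} + v_{5} + 2·v_{9}  ⇒ sig = (2; 1,1,2)
  {2,10}:  v_{2} + v_{10} = v_{5} + v_{6} + 2·v_{7}  ⇒ sig = (2; 1,1,2)
  {1,7}:  v_{1} + v_{7} = v_{3} + v_{5} + 3·v_{9}  ⇒ sig = (2; 1,1,3)
  {2,8}:  v_{2} + v_{8} = 2·v_{5} + v_{6} + 2·v_{9}  ⇒ sig = (2; 1,2,2)
  {7,8}:  v_{7} + v_{8} = 2·v_{5} + v_{6} + 3·v_{9}  ⇒ sig = (2; 1,2,3)
  {8,10}:  v_{8} + v_{10} = 3·v_{5} + 2·v_{6} + 4·v_{9}  ⇒ sig = (2; 2,3,4)
  {1,5,6}:  v_{1} + v_{5} + v_{6} = 0  ⇒ sig = (3; —)
  {0,5,9}:  v_{0} + v_{5} + v_{9} = v_{2}  ⇒ sig = (3; 1)
  {3,6,7}:  v_{3} + v_{6} + v_{7} = 2·v_{0} + v_{9}  ⇒ sig = (3; 1,2)
  {0,5,7}:  v_{0} + v_{5} + v_{7} = 2·v_{2}  ⇒ sig = (3; 2)
  {2,3,6}:  v_{2} + v_{3} + v_{6} = 2·v_{0}  ⇒ sig = (3; 2)
  {3,5,6,9}:  v_{3} + v_{5} + v_{6} + v_{9} = v_{0}  ⇒ sig = (4; 1)
  {5,6,7,9}:  v_{5} + v_{6} + v_{7} + v_{9} = v_{10}  ⇒ sig = (4; 1)

Hence PRS(X_Σ) =
    (2; —)
    (2; —)
    (2; 1)
    (2; 1)
    (2; 1,1)
    (2; 1,1)
    (2; 1,1)
    (2; 1,1)
    (2; 1,1,1)
    (2; 1,1,1)
    (2; 1,1,1)
    (2; 1,1,1)
    (2; 1,1,2)
    (2; 1,1,2)
    (2; 1,1,3)
    (2; 1,2,2)
    (2; 1,2,3)
    (2; 2,3,4)
    (3; —)
    (3; 1)
    (3; 1,2)
    (3; 2)
    (3; 2)
    (4; 1)
    (4; 1)
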